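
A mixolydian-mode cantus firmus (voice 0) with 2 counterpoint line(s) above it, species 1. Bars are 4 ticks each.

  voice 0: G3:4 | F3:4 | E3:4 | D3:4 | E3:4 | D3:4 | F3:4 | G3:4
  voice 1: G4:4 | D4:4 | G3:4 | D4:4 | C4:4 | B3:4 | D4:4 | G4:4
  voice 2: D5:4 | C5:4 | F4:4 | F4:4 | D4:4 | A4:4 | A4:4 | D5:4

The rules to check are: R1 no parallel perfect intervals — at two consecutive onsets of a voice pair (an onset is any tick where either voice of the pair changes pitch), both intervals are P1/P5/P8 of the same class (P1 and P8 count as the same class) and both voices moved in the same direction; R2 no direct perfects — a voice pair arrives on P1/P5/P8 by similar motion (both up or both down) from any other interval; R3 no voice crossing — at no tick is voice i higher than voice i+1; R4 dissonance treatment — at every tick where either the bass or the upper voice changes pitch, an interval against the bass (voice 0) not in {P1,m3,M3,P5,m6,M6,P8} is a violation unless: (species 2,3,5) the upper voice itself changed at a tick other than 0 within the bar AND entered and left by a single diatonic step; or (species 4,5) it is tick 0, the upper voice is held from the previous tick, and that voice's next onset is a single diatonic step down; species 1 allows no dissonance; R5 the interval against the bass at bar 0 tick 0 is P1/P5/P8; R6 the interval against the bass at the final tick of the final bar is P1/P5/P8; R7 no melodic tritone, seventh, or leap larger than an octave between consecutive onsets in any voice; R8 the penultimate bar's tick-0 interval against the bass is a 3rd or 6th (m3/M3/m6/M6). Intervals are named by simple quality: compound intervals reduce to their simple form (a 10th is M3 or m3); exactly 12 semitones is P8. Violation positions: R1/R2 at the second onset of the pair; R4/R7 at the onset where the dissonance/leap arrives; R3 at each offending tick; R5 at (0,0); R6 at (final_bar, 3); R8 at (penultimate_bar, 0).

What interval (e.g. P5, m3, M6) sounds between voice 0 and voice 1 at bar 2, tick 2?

voice 0=E3 voice 1=G3 -> m3

m3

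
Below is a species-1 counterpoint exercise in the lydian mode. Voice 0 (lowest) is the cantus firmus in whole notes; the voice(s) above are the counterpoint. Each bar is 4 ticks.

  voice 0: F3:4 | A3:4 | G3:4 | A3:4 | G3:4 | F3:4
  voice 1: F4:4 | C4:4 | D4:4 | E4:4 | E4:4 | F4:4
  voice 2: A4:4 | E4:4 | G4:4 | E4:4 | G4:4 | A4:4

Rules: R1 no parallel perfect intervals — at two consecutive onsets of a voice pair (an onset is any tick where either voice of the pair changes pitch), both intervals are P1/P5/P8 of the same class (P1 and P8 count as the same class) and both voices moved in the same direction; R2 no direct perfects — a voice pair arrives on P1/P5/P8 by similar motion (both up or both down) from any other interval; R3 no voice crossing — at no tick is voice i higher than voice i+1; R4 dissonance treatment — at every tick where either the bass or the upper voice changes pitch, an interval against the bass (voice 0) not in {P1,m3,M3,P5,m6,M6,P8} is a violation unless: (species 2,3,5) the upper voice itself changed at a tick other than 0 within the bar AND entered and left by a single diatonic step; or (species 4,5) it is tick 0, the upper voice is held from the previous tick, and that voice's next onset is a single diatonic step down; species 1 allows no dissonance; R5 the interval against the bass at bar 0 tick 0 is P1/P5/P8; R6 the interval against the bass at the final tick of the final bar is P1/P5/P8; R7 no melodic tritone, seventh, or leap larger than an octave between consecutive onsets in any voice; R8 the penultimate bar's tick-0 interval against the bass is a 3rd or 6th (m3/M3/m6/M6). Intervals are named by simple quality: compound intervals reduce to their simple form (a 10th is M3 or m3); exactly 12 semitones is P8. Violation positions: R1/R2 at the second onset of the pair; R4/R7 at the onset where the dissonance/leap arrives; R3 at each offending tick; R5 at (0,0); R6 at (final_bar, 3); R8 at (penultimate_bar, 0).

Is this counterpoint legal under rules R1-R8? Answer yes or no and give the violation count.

bar 0: v0=F3 v1=F4 v2=A4 (M3)
bar 1: v0=A3 v1=C4 v2=E4 (P5)
bar 2: v0=G3 v1=D4 v2=G4 (P8)
bar 3: v0=A3 v1=E4 v2=E4 (P5)
bar 4: v0=G3 v1=E4 v2=G4 (P8)
bar 5: v0=F3 v1=F4 v2=A4 (M3)
  R5 @ bar0.0: opens on M3
  R1 @ bar3.0: G3/D4 P5 -> A3/E4 P5 similar
  R8 @ bar4.0: penult P8 not 3rd/6th
  R6 @ bar5.3: closes on M3

No (4 violations)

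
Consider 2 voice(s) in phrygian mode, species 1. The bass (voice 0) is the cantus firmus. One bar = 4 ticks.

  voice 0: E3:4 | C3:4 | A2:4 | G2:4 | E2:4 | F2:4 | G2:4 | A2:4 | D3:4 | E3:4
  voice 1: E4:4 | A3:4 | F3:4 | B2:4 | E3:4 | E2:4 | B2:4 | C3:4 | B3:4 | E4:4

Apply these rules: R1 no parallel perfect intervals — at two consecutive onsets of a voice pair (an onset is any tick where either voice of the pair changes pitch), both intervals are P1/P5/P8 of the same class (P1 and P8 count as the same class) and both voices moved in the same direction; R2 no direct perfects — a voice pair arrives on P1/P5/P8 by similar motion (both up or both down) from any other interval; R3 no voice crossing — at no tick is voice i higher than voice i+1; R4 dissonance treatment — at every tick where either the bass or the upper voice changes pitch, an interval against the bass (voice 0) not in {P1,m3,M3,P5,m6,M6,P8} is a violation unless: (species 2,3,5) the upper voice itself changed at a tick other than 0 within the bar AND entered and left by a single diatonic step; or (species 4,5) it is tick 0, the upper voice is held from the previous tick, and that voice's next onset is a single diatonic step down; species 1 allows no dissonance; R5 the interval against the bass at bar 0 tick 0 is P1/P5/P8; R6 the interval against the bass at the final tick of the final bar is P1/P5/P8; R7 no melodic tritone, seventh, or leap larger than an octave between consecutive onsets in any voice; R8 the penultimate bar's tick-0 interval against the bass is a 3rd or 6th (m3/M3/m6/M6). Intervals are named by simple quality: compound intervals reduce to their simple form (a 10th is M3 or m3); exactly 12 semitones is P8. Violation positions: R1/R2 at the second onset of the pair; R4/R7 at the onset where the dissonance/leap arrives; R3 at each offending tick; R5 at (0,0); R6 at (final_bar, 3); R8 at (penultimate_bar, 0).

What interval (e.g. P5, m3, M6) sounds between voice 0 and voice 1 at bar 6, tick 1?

M3

voice 0=G2 voice 1=B2 -> M3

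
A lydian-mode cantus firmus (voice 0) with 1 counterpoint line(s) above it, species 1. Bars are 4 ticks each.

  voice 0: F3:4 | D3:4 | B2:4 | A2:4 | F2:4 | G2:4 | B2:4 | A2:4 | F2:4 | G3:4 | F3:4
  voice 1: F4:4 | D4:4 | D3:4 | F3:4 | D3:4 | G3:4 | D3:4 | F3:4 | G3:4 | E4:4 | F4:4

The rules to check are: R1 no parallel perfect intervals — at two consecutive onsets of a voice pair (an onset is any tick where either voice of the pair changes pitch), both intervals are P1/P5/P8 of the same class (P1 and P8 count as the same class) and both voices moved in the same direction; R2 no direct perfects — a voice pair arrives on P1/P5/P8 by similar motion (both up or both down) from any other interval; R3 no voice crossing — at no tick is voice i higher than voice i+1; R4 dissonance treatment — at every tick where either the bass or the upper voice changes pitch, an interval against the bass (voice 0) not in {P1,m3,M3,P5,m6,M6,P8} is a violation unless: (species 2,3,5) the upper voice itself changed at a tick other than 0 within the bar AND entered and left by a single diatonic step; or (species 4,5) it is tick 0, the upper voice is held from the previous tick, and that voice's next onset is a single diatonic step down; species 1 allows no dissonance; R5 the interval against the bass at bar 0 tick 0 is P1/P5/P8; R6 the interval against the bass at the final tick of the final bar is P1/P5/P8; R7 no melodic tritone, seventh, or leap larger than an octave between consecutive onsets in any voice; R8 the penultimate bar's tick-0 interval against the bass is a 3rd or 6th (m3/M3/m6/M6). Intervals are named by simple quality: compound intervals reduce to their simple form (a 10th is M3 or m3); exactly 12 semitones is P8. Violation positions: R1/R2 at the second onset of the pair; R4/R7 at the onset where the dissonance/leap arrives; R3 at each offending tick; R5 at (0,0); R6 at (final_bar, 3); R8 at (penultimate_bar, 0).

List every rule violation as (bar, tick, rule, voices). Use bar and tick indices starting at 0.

(1, 0, R1, (0, 1))
(5, 0, R2, (0, 1))
(8, 0, R4, (0, 1))
(9, 0, R7, (0,))

bar 0: v0=F3 v1=F4 downbeat P8
bar 1: v0=D3 v1=D4 downbeat P8
bar 2: v0=B2 v1=D3 downbeat m3
bar 3: v0=A2 v1=F3 downbeat m6
bar 4: v0=F2 v1=D3 downbeat M6
bar 5: v0=G2 v1=G3 downbeat P8
bar 6: v0=B2 v1=D3 downbeat m3
bar 7: v0=A2 v1=F3 downbeat m6
bar 8: v0=F2 v1=G3 downbeat M2
bar 9: v0=G3 v1=E4 downbeat M6
bar 10: v0=F3 v1=F4 downbeat P8
  -> R1 @ bar 1 tick 0 v(0, 1): F3/F4 P8 -> D3/D4 P8 similar
  -> R2 @ bar 5 tick 0 v(0, 1): F2/D3 M6 -> G2/G3 P8 similar
  -> R4 @ bar 8 tick 0 v(0, 1): F2/G3 M2 untreated
  -> R7 @ bar 9 tick 0 v(0,): F2->G3 leap 14st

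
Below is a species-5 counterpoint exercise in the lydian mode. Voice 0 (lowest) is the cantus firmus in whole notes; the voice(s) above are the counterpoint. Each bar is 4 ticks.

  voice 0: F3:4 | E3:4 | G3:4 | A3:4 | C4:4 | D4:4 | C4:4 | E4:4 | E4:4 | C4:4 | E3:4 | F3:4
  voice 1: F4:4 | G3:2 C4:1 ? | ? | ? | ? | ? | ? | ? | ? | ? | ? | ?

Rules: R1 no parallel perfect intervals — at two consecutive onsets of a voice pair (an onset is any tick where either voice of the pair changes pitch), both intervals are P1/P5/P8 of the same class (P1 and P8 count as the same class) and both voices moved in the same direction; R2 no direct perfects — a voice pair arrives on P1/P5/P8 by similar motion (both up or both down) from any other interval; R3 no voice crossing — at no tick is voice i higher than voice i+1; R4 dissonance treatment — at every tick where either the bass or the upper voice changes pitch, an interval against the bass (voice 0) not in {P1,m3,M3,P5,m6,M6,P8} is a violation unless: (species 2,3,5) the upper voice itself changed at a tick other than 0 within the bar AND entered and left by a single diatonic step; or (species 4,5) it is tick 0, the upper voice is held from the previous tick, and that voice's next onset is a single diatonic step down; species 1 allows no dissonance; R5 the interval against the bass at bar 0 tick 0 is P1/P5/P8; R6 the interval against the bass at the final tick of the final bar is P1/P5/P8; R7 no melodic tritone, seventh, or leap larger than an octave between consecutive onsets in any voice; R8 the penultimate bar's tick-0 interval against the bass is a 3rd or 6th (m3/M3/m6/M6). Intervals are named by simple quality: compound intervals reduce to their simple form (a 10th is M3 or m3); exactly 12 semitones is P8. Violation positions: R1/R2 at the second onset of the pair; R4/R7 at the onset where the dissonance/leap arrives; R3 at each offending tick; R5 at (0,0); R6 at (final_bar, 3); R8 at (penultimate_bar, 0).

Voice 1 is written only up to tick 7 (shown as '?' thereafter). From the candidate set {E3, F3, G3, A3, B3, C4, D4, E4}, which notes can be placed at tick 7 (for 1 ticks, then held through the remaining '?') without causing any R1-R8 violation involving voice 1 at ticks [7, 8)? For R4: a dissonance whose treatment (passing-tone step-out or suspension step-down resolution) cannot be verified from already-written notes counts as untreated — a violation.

{B3, C4, E3, E4, G3}

E3: legal
F3: violates R4
G3: legal
A3: violates R4
B3: legal
C4: legal
D4: violates R4
E4: legal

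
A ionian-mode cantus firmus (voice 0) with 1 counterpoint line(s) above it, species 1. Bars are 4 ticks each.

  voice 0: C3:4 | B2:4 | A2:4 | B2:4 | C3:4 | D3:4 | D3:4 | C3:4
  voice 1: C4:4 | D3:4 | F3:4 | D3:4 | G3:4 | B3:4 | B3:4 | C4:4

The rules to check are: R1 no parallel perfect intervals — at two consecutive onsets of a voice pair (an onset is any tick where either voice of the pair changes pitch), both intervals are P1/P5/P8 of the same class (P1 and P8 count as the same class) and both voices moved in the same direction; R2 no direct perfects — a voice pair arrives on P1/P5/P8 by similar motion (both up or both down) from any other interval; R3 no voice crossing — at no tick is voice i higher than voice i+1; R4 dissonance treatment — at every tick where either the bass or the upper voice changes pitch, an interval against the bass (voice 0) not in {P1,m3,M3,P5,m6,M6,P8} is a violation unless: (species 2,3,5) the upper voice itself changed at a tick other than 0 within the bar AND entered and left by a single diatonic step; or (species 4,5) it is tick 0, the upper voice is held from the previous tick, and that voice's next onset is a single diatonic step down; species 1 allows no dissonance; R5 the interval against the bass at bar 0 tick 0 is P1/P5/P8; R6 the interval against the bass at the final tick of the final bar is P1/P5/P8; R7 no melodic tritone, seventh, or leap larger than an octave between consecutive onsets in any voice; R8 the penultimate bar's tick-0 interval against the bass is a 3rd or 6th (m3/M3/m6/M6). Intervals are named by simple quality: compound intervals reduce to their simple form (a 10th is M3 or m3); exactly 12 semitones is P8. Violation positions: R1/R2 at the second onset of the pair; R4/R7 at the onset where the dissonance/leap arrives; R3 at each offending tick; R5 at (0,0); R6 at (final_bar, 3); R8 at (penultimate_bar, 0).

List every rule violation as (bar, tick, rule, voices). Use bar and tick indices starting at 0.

(1, 0, R7, (1,))
(4, 0, R2, (0, 1))

bar 0: v0=C3 v1=C4 downbeat P8
bar 1: v0=B2 v1=D3 downbeat m3
bar 2: v0=A2 v1=F3 downbeat m6
bar 3: v0=B2 v1=D3 downbeat m3
bar 4: v0=C3 v1=G3 downbeat P5
bar 5: v0=D3 v1=B3 downbeat M6
bar 6: v0=D3 v1=B3 downbeat M6
bar 7: v0=C3 v1=C4 downbeat P8
  -> R7 @ bar 1 tick 0 v(1,): C4->D3 leap 10st
  -> R2 @ bar 4 tick 0 v(0, 1): B2/D3 m3 -> C3/G3 P5 similar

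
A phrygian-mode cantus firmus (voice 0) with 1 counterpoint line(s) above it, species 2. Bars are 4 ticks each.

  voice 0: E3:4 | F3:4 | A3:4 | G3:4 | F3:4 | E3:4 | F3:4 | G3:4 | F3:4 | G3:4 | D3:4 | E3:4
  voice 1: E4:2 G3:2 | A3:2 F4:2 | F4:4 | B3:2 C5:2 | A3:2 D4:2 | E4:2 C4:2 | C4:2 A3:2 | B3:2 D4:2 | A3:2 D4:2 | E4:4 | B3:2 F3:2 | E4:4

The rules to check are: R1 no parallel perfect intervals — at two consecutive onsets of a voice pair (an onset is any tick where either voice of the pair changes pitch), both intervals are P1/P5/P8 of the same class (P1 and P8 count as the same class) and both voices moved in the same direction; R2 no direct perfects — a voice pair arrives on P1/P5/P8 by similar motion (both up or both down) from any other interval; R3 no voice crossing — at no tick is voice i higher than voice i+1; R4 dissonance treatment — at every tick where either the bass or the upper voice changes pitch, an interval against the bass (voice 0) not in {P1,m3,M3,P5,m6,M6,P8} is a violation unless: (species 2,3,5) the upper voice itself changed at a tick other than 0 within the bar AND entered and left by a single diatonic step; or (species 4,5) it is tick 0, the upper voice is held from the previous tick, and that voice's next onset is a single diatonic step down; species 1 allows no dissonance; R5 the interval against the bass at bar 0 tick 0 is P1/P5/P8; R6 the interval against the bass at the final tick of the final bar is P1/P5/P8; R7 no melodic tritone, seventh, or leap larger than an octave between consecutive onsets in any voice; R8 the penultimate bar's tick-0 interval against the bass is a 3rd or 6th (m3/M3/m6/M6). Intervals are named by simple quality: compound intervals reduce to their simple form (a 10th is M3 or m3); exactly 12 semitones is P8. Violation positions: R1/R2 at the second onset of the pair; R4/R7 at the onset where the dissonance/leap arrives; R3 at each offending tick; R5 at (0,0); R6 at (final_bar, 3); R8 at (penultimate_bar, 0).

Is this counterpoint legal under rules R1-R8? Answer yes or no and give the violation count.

bar 0: v0=E3 v1=E4 (P8)
bar 1: v0=F3 v1=A3 (M3)
bar 2: v0=A3 v1=F4 (m6)
bar 3: v0=G3 v1=B3 (M3)
bar 4: v0=F3 v1=A3 (M3)
bar 5: v0=E3 v1=E4 (P8)
bar 6: v0=F3 v1=C4 (P5)
bar 7: v0=G3 v1=B3 (M3)
bar 8: v0=F3 v1=A3 (M3)
bar 9: v0=G3 v1=E4 (M6)
bar 10: v0=D3 v1=B3 (M6)
bar 11: v0=E3 v1=E4 (P8)
  R7 @ bar3.0: F4->B3 leap 6st
  R4 @ bar3.2: G3/C5 P4 untreated
  R7 @ bar3.2: B3->C5 leap 13st
  R7 @ bar4.0: C5->A3 leap 15st
  R7 @ bar10.2: B3->F3 leap 6st
  R2 @ bar11.0: D3/F3 m3 -> E3/E4 P8 similar
  R7 @ bar11.0: F3->E4 leap 11st

No (7 violations)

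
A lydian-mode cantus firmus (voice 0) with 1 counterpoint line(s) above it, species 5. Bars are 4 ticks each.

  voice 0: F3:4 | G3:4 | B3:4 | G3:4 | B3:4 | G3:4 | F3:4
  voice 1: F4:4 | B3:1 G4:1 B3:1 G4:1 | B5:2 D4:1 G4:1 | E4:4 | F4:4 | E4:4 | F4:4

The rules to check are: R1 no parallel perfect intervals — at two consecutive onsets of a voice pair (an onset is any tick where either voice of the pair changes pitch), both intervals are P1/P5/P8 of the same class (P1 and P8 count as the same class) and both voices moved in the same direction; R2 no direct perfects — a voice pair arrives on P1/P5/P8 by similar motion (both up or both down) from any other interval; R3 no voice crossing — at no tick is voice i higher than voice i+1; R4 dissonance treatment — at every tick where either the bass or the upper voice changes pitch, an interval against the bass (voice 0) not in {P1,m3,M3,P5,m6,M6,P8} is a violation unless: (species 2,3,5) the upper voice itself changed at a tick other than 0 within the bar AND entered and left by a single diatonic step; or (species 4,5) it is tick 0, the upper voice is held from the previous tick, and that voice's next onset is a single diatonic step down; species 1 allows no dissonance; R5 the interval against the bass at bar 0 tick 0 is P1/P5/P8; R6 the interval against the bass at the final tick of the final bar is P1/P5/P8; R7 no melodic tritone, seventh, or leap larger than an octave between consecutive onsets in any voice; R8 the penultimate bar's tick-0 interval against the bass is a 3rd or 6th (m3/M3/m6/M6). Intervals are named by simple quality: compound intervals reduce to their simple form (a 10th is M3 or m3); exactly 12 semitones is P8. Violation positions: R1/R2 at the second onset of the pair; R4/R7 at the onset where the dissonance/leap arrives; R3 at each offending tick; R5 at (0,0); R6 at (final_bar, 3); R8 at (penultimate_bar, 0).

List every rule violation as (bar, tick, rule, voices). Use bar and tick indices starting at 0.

bar 0: v0=F3 v1=F4 downbeat P8
bar 1: v0=G3 v1=B3 downbeat M3
bar 2: v0=B3 v1=B5 downbeat P1
bar 3: v0=G3 v1=E4 downbeat M6
bar 4: v0=B3 v1=F4 downbeat TT
bar 5: v0=G3 v1=E4 downbeat M6
bar 6: v0=F3 v1=F4 downbeat P8
  -> R7 @ bar 1 tick 0 v(1,): F4->B3 leap 6st
  -> R1 @ bar 2 tick 0 v(0, 1): G3/G4 P8 -> B3/B5 P1 similar
  -> R7 @ bar 2 tick 0 v(1,): G4->B5 leap 16st
  -> R7 @ bar 2 tick 2 v(1,): B5->D4 leap 21st
  -> R4 @ bar 4 tick 0 v(0, 1): B3/F4 TT untreated

(1, 0, R7, (1,))
(2, 0, R1, (0, 1))
(2, 0, R7, (1,))
(2, 2, R7, (1,))
(4, 0, R4, (0, 1))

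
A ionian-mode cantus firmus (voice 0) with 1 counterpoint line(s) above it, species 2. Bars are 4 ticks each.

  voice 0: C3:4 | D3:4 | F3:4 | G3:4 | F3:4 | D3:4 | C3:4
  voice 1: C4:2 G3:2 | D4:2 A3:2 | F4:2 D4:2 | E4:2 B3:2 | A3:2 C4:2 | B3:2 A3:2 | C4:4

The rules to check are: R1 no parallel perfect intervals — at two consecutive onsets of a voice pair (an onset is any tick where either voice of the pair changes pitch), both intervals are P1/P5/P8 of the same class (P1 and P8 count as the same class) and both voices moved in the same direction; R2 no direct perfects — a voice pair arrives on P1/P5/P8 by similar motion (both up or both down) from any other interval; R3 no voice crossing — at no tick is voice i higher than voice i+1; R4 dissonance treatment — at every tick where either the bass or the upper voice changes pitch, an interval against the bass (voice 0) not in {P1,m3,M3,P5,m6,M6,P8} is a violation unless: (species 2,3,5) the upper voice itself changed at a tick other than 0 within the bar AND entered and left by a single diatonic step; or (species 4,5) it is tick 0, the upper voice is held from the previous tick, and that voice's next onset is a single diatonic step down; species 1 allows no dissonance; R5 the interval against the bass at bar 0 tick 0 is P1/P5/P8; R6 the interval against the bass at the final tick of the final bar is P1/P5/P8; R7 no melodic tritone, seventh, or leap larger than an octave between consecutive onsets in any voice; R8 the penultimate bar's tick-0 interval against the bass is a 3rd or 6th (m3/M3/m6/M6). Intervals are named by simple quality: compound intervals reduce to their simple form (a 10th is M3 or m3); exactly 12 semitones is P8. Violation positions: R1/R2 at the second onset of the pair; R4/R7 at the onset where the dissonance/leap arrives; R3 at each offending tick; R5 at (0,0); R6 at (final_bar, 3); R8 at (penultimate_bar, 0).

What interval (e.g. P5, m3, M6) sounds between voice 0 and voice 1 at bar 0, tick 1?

P8

voice 0=C3 voice 1=C4 -> P8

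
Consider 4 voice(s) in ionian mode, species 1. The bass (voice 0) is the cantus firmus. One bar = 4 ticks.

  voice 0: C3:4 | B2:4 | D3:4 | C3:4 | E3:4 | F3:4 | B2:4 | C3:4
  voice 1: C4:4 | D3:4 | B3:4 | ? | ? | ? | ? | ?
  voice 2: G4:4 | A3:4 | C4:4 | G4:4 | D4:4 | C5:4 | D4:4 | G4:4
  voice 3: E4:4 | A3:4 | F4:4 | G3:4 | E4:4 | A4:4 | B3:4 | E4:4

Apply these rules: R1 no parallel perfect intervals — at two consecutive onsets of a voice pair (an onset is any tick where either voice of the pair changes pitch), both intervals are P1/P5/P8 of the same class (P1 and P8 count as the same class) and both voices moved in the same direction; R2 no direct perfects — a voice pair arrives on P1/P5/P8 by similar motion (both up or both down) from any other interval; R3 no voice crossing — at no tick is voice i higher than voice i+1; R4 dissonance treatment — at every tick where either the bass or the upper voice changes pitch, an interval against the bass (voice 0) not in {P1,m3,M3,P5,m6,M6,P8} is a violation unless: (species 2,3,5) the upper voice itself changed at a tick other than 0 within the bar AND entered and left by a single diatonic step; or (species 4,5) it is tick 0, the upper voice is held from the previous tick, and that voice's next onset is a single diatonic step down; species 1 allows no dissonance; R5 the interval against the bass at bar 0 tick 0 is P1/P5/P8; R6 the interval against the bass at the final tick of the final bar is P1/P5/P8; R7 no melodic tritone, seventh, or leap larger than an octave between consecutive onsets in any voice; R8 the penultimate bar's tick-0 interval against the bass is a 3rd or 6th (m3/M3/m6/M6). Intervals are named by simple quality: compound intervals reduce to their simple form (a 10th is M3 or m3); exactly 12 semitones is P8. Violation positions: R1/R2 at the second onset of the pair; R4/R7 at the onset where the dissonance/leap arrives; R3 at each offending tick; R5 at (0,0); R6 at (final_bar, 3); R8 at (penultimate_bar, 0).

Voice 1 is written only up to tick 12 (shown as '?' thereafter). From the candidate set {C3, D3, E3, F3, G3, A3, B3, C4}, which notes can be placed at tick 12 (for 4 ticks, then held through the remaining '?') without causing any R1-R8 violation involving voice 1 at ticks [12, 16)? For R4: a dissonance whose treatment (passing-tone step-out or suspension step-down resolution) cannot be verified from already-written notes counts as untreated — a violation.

C3: violates R2,R7
D3: violates R4
E3: legal
F3: violates R4,R7
G3: violates R2
A3: legal
B3: violates R4
C4: violates R2

{A3, E3}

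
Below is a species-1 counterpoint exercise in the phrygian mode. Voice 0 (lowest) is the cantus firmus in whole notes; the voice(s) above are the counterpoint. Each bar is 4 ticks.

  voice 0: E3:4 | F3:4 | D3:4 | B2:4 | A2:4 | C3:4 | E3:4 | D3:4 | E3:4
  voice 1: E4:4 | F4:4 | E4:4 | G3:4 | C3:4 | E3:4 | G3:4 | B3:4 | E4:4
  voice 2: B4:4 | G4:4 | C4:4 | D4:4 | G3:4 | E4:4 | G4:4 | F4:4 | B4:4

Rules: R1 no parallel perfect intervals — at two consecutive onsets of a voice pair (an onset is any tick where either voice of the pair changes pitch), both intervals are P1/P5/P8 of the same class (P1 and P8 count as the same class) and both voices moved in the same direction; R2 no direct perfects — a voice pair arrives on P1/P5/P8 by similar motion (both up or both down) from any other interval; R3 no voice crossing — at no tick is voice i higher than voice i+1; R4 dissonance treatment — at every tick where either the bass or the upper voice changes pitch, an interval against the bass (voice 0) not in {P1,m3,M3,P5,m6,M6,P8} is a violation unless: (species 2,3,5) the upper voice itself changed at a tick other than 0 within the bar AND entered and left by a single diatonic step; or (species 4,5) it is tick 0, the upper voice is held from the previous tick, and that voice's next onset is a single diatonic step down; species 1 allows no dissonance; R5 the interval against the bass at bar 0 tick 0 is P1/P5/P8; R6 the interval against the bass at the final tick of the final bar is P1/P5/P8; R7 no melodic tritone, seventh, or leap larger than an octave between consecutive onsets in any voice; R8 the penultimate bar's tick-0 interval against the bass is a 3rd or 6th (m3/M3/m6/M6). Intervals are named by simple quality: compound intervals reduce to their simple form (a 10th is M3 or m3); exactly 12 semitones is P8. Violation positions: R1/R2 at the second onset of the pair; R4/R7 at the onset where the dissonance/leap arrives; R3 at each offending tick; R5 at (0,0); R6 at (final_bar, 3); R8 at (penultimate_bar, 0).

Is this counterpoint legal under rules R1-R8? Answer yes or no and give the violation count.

No (16 violations)

bar 0: v0=E3 v1=E4 v2=B4 (P5)
bar 1: v0=F3 v1=F4 v2=G4 (M2)
bar 2: v0=D3 v1=E4 v2=C4 (m7)
bar 3: v0=B2 v1=G3 v2=D4 (m3)
bar 4: v0=A2 v1=C3 v2=G3 (m7)
bar 5: v0=C3 v1=E3 v2=E4 (M3)
bar 6: v0=E3 v1=G3 v2=G4 (m3)
bar 7: v0=D3 v1=B3 v2=F4 (m3)
bar 8: v0=E3 v1=E4 v2=B4 (P5)
  R1 @ bar1.0: E3/E4 P8 -> F3/F4 P8 similar
  R4 @ bar1.0: F3/G4 M2 untreated
  R3 @ bar2.0: E4 above C4
  R4 @ bar2.0: D3/E4 M2 untreated
  R4 @ bar2.0: D3/C4 m7 untreated
  R3 @ bar2.1: E4 above C4
  R3 @ bar2.2: E4 above C4
  R3 @ bar2.3: E4 above C4
  R1 @ bar4.0: G3/D4 P5 -> C3/G3 P5 similar
  R4 @ bar4.0: A2/G3 m7 untreated
  R2 @ bar5.0: C3/G3 P5 -> E3/E4 P8 similar
  R1 @ bar6.0: E3/E4 P8 -> G3/G4 P8 similar
  R2 @ bar8.0: D3/B3 M6 -> E3/E4 P8 similar
  R2 @ bar8.0: D3/F4 m3 -> E3/B4 P5 similar
  R2 @ bar8.0: B3/F4 TT -> E4/B4 P5 similar
  R7 @ bar8.0: F4->B4 leap 6st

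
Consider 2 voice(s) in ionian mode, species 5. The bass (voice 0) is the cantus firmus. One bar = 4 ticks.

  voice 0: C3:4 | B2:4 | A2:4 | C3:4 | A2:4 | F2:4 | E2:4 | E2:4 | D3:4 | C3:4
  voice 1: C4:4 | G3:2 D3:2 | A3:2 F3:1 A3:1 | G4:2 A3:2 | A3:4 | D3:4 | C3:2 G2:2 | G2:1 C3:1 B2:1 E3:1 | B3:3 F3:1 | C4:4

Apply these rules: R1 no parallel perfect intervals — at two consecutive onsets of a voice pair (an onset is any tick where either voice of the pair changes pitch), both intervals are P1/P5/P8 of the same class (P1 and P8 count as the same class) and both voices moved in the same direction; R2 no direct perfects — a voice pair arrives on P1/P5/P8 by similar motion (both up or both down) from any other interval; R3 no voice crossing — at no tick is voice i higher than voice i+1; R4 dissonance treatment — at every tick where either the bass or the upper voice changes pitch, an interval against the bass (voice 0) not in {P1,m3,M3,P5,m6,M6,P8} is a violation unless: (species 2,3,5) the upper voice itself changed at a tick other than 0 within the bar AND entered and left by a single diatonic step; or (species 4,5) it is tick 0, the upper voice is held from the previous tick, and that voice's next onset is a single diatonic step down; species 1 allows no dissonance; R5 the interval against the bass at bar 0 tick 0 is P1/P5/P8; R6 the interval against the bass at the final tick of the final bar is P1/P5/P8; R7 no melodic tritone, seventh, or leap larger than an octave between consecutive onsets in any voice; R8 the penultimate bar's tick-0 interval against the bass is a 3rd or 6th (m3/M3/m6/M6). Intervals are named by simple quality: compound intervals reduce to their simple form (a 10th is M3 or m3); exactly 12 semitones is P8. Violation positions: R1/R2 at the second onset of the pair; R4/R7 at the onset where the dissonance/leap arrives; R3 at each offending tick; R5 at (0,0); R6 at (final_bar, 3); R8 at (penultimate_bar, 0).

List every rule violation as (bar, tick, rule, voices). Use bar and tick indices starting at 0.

bar 0: v0=C3 v1=C4 downbeat P8
bar 1: v0=B2 v1=G3 downbeat m6
bar 2: v0=A2 v1=A3 downbeat P8
bar 3: v0=C3 v1=G4 downbeat P5
bar 4: v0=A2 v1=A3 downbeat P8
bar 5: v0=F2 v1=D3 downbeat M6
bar 6: v0=E2 v1=C3 downbeat m6
bar 7: v0=E2 v1=G2 downbeat m3
bar 8: v0=D3 v1=B3 downbeat M6
bar 9: v0=C3 v1=C4 downbeat P8
  -> R2 @ bar 3 tick 0 v(0, 1): A2/A3 P8 -> C3/G4 P5 similar
  -> R7 @ bar 3 tick 0 v(1,): A3->G4 leap 10st
  -> R7 @ bar 3 tick 2 v(1,): G4->A3 leap 10st
  -> R7 @ bar 8 tick 0 v(0,): E2->D3 leap 10st
  -> R7 @ bar 8 tick 3 v(1,): B3->F3 leap 6st

(3, 0, R2, (0, 1))
(3, 0, R7, (1,))
(3, 2, R7, (1,))
(8, 0, R7, (0,))
(8, 3, R7, (1,))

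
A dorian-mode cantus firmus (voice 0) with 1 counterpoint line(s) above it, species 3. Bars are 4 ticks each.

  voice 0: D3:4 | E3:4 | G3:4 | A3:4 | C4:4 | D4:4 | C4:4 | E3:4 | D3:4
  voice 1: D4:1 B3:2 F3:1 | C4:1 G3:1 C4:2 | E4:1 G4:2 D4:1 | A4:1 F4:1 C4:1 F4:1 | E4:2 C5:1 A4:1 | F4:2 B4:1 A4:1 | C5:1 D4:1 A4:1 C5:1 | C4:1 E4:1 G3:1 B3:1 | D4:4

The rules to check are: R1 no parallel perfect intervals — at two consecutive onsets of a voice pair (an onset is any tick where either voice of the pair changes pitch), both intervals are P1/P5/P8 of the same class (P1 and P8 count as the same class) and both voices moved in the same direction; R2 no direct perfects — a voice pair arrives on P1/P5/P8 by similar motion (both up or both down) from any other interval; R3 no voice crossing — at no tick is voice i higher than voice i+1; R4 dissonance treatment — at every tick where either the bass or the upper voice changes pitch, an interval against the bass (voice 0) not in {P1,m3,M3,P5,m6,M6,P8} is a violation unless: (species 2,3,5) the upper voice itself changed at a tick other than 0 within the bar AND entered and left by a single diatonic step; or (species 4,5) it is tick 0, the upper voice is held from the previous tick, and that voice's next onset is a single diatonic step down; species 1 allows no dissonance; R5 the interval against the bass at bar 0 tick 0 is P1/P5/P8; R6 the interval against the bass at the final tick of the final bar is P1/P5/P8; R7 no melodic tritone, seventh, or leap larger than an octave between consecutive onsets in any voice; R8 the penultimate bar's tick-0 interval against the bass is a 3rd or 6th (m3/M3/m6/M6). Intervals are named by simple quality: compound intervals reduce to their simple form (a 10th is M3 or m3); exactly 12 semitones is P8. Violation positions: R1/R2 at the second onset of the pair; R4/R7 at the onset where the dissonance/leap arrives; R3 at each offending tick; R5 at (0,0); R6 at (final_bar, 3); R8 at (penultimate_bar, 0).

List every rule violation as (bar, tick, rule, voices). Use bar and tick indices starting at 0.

bar 0: v0=D3 v1=D4 downbeat P8
bar 1: v0=E3 v1=C4 downbeat m6
bar 2: v0=G3 v1=E4 downbeat M6
bar 3: v0=A3 v1=A4 downbeat P8
bar 4: v0=C4 v1=E4 downbeat M3
bar 5: v0=D4 v1=F4 downbeat m3
bar 6: v0=C4 v1=C5 downbeat P8
bar 7: v0=E3 v1=C4 downbeat m6
bar 8: v0=D3 v1=D4 downbeat P8
  -> R7 @ bar 0 tick 3 v(1,): B3->F3 leap 6st
  -> R2 @ bar 3 tick 0 v(0, 1): G3/D4 P5 -> A3/A4 P8 similar
  -> R7 @ bar 5 tick 2 v(1,): F4->B4 leap 6st
  -> R4 @ bar 6 tick 1 v(0, 1): C4/D4 M2 untreated
  -> R7 @ bar 6 tick 1 v(1,): C5->D4 leap 10st

(0, 3, R7, (1,))
(3, 0, R2, (0, 1))
(5, 2, R7, (1,))
(6, 1, R4, (0, 1))
(6, 1, R7, (1,))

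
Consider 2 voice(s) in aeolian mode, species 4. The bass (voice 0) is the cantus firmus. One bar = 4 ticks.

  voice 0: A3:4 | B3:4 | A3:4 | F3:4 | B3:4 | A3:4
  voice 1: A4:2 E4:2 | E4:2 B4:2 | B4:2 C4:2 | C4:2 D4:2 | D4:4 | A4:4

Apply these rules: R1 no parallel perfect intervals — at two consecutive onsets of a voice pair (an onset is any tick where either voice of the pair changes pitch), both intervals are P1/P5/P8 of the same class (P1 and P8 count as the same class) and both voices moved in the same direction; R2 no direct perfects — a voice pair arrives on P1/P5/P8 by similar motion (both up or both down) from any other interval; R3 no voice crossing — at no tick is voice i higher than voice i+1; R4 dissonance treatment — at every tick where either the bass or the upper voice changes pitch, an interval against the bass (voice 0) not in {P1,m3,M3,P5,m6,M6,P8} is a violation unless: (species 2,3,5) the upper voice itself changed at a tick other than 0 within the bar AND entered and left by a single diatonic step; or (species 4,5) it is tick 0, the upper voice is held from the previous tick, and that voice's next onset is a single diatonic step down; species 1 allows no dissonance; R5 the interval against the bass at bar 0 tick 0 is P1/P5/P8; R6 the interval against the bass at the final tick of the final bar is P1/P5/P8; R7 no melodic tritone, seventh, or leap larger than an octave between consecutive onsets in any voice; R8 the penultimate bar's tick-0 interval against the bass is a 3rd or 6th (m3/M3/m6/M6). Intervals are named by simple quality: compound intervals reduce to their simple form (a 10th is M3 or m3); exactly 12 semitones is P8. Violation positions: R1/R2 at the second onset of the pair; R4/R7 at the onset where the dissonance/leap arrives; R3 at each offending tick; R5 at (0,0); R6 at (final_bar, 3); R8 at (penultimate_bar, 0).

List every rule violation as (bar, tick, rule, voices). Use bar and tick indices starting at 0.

(1, 0, R4, (0, 1))
(2, 0, R4, (0, 1))
(2, 2, R7, (1,))
(4, 0, R7, (0,))

bar 0: v0=A3 v1=A4 downbeat P8
bar 1: v0=B3 v1=E4 downbeat P4
bar 2: v0=A3 v1=B4 downbeat M2
bar 3: v0=F3 v1=C4 downbeat P5
bar 4: v0=B3 v1=D4 downbeat m3
bar 5: v0=A3 v1=A4 downbeat P8
  -> R4 @ bar 1 tick 0 v(0, 1): B3/E4 P4 untreated
  -> R4 @ bar 2 tick 0 v(0, 1): A3/B4 M2 untreated
  -> R7 @ bar 2 tick 2 v(1,): B4->C4 leap 11st
  -> R7 @ bar 4 tick 0 v(0,): F3->B3 leap 6st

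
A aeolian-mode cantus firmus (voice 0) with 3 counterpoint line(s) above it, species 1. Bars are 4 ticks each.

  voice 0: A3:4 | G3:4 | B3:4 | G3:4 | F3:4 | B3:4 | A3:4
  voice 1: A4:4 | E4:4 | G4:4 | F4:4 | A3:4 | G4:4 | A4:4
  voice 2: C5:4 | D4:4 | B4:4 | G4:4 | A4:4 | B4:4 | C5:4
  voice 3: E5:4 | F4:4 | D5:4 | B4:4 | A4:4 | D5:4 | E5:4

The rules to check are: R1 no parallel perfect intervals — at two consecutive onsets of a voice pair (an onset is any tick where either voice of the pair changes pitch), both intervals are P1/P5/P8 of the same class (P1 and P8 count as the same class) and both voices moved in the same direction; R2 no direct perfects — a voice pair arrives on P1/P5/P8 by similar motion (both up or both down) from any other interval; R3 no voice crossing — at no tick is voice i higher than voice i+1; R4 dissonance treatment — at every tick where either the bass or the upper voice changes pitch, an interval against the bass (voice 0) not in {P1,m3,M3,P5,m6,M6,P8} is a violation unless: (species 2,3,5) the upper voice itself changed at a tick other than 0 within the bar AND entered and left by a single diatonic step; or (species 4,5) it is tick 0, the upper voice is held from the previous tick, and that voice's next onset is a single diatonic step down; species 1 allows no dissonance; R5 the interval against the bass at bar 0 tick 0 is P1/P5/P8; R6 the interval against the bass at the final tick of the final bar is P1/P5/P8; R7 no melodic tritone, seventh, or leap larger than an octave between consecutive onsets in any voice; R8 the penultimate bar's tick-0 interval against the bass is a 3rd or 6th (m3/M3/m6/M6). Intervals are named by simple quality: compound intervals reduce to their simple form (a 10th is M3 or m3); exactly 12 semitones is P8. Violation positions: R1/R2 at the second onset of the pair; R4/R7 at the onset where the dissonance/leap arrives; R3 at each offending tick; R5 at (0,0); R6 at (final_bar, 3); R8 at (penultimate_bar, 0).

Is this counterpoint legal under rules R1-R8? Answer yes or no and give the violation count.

No (21 violations)

bar 0: v0=A3 v1=A4 v2=C5 v3=E5 (P5)
bar 1: v0=G3 v1=E4 v2=D4 v3=F4 (m7)
bar 2: v0=B3 v1=G4 v2=B4 v3=D5 (m3)
bar 3: v0=G3 v1=F4 v2=G4 v3=B4 (M3)
bar 4: v0=F3 v1=A3 v2=A4 v3=A4 (M3)
bar 5: v0=B3 v1=G4 v2=B4 v3=D5 (m3)
bar 6: v0=A3 v1=A4 v2=C5 v3=E5 (P5)
  R5 @ bar0.0: opens on m3
  R2 @ bar1.0: A3/C5 m3 -> G3/D4 P5 similar
  R3 @ bar1.0: E4 above D4
  R4 @ bar1.0: G3/F4 m7 untreated
  R7 @ bar1.0: C5->D4 leap 10st
  R7 @ bar1.0: E5->F4 leap 11st
  R3 @ bar1.1: E4 above D4
  R3 @ bar1.2: E4 above D4
  R3 @ bar1.3: E4 above D4
  R2 @ bar2.0: G3/D4 P5 -> B3/B4 P8 similar
  R2 @ bar2.0: E4/F4 m2 -> G4/D5 P5 similar
  R1 @ bar3.0: B3/B4 P8 -> G3/G4 P8 similar
  R4 @ bar3.0: G3/F4 m7 untreated
  R2 @ bar4.0: F4/B4 TT -> A3/A4 P8 similar
  R2 @ bar5.0: F3/A4 M3 -> B3/B4 P8 similar
  R2 @ bar5.0: A3/A4 P8 -> G4/D5 P5 similar
  R7 @ bar5.0: F3->B3 leap 6st
  R7 @ bar5.0: A3->G4 leap 10st
  R8 @ bar5.0: penult P8 not 3rd/6th
  R1 @ bar6.0: G4/D5 P5 -> A4/E5 P5 similar
  R6 @ bar6.3: closes on m3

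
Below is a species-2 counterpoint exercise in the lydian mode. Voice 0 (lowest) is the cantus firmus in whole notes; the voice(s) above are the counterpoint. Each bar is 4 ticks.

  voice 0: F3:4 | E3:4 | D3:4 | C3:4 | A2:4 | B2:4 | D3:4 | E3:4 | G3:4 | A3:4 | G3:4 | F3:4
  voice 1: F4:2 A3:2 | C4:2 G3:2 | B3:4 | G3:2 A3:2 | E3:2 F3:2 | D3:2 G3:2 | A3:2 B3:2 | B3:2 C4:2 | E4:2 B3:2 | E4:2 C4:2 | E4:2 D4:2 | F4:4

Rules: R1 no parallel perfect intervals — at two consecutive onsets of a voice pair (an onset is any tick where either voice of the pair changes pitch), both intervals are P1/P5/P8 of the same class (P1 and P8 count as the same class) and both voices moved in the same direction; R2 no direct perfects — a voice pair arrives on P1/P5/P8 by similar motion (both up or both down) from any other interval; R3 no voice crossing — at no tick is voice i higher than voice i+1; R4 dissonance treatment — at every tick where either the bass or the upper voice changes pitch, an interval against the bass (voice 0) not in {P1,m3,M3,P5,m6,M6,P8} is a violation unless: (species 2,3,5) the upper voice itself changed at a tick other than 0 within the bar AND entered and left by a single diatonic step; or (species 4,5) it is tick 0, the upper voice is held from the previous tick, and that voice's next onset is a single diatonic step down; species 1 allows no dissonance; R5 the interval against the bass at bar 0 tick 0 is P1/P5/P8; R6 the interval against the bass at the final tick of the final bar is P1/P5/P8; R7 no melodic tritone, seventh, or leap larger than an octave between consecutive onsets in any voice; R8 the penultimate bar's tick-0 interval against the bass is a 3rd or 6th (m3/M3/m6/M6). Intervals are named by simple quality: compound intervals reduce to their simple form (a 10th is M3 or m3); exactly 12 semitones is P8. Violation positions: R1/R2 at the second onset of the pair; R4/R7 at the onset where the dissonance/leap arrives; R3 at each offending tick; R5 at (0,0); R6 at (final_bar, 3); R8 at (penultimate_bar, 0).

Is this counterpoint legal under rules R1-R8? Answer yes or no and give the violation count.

No (4 violations)

bar 0: v0=F3 v1=F4 (P8)
bar 1: v0=E3 v1=C4 (m6)
bar 2: v0=D3 v1=B3 (M6)
bar 3: v0=C3 v1=G3 (P5)
bar 4: v0=A2 v1=E3 (P5)
bar 5: v0=B2 v1=D3 (m3)
bar 6: v0=D3 v1=A3 (P5)
bar 7: v0=E3 v1=B3 (P5)
bar 8: v0=G3 v1=E4 (M6)
bar 9: v0=A3 v1=E4 (P5)
bar 10: v0=G3 v1=E4 (M6)
bar 11: v0=F3 v1=F4 (P8)
  R2 @ bar3.0: D3/B3 M6 -> C3/G3 P5 similar
  R2 @ bar4.0: C3/A3 M6 -> A2/E3 P5 similar
  R2 @ bar6.0: B2/G3 m6 -> D3/A3 P5 similar
  R2 @ bar9.0: G3/B3 M3 -> A3/E4 P5 similar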